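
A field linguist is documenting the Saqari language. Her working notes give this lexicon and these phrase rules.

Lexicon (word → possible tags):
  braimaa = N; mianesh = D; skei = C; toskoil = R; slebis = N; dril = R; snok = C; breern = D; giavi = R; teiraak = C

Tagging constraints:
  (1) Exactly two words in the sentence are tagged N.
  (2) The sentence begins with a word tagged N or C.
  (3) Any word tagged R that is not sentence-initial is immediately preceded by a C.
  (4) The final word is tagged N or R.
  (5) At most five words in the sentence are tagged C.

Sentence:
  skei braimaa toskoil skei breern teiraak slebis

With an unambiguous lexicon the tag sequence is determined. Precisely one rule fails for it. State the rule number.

Fixed tagging: C N R C D C N.
Checking each rule: R1 pass, R2 pass, R3 fail, R4 pass, R5 pass.
Only rule 3 fails.

3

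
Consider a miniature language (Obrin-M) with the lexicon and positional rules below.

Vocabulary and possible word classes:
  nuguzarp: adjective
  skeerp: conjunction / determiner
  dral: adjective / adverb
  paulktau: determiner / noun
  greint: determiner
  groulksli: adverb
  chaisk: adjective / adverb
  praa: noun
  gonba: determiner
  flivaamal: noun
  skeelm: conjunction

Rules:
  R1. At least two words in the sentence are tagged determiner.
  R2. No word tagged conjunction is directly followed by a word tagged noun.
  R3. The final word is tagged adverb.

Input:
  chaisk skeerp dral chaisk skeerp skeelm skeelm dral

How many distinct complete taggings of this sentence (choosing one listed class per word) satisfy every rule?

Candidates per position — 1:chaisk {adjective,adverb}; 2:skeerp {conjunction,determiner}; 3:dral {adjective,adverb}; 4:chaisk {adjective,adverb}; 5:skeerp {conjunction,determiner}; 6:skeelm {conjunction}; 7:skeelm {conjunction}; 8:dral {adjective,adverb}.
There are 64 candidate sequences in total.
Checking each against the rules leaves 8 sequences.
Count = 8.

8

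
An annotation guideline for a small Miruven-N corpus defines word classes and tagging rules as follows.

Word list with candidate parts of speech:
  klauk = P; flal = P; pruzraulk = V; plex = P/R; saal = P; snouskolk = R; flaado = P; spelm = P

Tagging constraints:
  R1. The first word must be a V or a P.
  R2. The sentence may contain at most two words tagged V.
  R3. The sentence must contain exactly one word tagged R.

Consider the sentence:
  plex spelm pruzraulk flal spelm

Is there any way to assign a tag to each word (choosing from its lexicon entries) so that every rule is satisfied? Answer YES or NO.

Candidates per position — 1:plex {P,R}; 2:spelm {P}; 3:pruzraulk {V}; 4:flal {P}; 5:spelm {P}.
Every candidate sequence violates at least one rule; no consistent tagging exists.

NO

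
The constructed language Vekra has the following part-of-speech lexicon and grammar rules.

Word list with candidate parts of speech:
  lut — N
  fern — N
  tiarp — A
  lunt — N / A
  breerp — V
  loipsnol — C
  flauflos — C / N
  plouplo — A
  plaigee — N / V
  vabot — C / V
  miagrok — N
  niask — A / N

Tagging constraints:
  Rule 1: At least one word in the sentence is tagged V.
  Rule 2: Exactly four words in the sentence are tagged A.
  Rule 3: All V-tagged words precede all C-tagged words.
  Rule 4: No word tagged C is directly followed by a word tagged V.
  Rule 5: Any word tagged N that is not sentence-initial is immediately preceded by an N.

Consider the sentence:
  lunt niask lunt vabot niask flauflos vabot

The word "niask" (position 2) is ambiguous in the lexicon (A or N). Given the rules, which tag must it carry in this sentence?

A

Candidates per position — 1:lunt {N,A}; 2:niask {A,N}; 3:lunt {N,A}; 4:vabot {C,V}; 5:niask {A,N}; 6:flauflos {C,N}; 7:vabot {C,V}.
Word 1 cannot be N — rule 2 would then fail for every completion. It is A.
Word 2 cannot be N — rule 2 would then fail for every completion. It is A.
Word 3 cannot be N — rule 2 would then fail for every completion. It is A.
Word 5 cannot be N — rule 2 would then fail for every completion. It is A.
Word 6 cannot be N — rule 5 would then fail for every completion. It is C.
Word 7 cannot be V — rule 3 would then fail for every completion. It is C.
Word 4 cannot be C — rule 1 would then fail for every completion. It is V.
So the tagging must be: A A A V A C C.
Check: rule 1 holds; rule 2 holds; rule 3 holds; rule 4 holds; rule 5 holds.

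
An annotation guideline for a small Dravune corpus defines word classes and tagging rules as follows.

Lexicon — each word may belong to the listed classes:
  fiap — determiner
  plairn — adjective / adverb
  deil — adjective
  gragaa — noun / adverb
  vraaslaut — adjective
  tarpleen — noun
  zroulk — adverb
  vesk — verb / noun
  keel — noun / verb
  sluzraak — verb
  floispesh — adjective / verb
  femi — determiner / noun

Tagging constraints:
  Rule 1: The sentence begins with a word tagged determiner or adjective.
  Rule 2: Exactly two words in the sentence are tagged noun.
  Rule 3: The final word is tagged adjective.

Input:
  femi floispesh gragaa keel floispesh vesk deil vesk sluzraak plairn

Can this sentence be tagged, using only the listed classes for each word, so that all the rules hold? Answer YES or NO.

YES

Candidates per position — 1:femi {determiner,noun}; 2:floispesh {adjective,verb}; 3:gragaa {noun,adverb}; 4:keel {noun,verb}; 5:floispesh {adjective,verb}; 6:vesk {verb,noun}; 7:deil {adjective}; 8:vesk {verb,noun}; 9:sluzraak {verb}; 10:plairn {adjective,adverb}.
One satisfying assignment: determiner verb noun verb verb verb adjective noun verb adjective.
Rule-by-rule: rule 1 ✓; rule 2 ✓; rule 3 ✓.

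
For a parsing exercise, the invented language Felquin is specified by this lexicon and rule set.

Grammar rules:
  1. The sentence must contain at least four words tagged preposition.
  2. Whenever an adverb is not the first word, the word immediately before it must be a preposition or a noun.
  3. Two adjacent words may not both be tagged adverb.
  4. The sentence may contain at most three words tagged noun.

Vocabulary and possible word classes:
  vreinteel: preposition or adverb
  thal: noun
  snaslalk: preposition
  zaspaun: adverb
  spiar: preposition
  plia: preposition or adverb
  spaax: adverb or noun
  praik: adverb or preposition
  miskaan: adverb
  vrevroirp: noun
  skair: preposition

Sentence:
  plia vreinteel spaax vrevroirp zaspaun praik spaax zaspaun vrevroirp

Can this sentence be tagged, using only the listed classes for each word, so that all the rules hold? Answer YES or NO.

NO

Candidates per position — 1:plia {preposition,adverb}; 2:vreinteel {preposition,adverb}; 3:spaax {adverb,noun}; 4:vrevroirp {noun}; 5:zaspaun {adverb}; 6:praik {adverb,preposition}; 7:spaax {adverb,noun}; 8:zaspaun {adverb}; 9:vrevroirp {noun}.
Rule 1 cannot be satisfied by any choice of tags from the lexicon.
So there is no consistent tagging.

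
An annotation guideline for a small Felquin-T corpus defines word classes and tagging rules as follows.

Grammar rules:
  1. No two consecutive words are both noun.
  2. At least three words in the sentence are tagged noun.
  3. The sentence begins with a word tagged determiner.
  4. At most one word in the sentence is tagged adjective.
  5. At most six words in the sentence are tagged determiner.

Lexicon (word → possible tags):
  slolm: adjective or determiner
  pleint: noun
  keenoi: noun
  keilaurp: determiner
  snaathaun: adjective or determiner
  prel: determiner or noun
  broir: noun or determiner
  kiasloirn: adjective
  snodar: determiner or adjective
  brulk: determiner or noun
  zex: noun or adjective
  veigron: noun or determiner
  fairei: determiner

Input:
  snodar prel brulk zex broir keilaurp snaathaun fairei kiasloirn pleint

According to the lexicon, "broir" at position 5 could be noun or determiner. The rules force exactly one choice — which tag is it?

Candidates per position — 1:snodar {determiner,adjective}; 2:prel {determiner,noun}; 3:brulk {determiner,noun}; 4:zex {noun,adjective}; 5:broir {noun,determiner}; 6:keilaurp {determiner}; 7:snaathaun {adjective,determiner}; 8:fairei {determiner}; 9:kiasloirn {adjective}; 10:pleint {noun}.
At position 1, choosing adjective makes rule 3 impossible to satisfy; hence determiner.
At position 4, choosing adjective makes rule 4 impossible to satisfy; hence noun.
At position 5, choosing noun makes rule 1 impossible to satisfy; hence determiner.
At position 7, choosing adjective makes rule 4 impossible to satisfy; hence determiner.
At position 3, choosing noun makes rule 1 impossible to satisfy; hence determiner.
At position 2, choosing determiner makes rule 2 impossible to satisfy; hence noun.
So the tagging must be: determiner noun determiner noun determiner determiner determiner determiner adjective noun.
Check: rule 1 satisfied; rule 2 satisfied; rule 3 satisfied; rule 4 satisfied; rule 5 satisfied.

determiner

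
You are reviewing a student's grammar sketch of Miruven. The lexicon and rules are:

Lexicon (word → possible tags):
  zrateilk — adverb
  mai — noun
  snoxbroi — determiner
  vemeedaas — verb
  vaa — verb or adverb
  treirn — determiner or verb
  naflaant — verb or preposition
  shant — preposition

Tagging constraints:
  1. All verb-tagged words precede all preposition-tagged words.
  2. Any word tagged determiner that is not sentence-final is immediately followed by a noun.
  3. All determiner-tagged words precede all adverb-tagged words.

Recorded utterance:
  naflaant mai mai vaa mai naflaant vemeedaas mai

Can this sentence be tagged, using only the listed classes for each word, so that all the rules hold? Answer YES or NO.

YES

Candidates per position — 1:naflaant {verb,preposition}; 2:mai {noun}; 3:mai {noun}; 4:vaa {verb,adverb}; 5:mai {noun}; 6:naflaant {verb,preposition}; 7:vemeedaas {verb}; 8:mai {noun}.
One satisfying assignment: verb noun noun verb noun verb verb noun.
Checking: rule 1 ok; rule 2 ok; rule 3 ok.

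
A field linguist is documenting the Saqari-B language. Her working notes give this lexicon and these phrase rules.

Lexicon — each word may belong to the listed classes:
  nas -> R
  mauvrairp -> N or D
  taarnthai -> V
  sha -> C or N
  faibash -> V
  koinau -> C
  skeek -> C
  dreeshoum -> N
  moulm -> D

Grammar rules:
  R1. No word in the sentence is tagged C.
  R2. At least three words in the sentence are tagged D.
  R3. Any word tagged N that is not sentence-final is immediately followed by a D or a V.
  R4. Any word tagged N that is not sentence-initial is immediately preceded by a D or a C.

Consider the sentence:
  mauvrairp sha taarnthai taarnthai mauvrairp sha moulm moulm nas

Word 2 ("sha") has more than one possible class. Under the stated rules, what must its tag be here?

Candidates per position — 1:mauvrairp {N,D}; 2:sha {C,N}; 3:taarnthai {V}; 4:taarnthai {V}; 5:mauvrairp {N,D}; 6:sha {C,N}; 7:moulm {D}; 8:moulm {D}; 9:nas {R}.
If word 1 were N, no tagging could satisfy rule 3; so word 1 is D.
If word 2 were C, no tagging could satisfy rule 1; so word 2 is N.
If word 5 were N, no tagging could satisfy rule 3; so word 5 is D.
If word 6 were C, no tagging could satisfy rule 1; so word 6 is N.
The unique satisfying tagging is: D N V V D N D D R.
Verifying each rule — rule 1 ✓; rule 2 ✓; rule 3 ✓; rule 4 ✓.

N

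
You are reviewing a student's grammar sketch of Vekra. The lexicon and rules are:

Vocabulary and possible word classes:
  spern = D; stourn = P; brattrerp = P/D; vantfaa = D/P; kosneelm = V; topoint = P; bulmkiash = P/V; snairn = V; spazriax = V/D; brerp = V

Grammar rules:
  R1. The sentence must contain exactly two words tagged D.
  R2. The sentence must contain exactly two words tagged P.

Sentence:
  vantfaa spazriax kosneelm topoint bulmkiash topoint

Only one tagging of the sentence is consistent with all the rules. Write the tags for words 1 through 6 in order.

D D V P V P

Candidates per position — 1:vantfaa {D,P}; 2:spazriax {V,D}; 3:kosneelm {V}; 4:topoint {P}; 5:bulmkiash {P,V}; 6:topoint {P}.
If word 1 were P, no tagging could satisfy rule 1; so word 1 is D.
If word 2 were V, no tagging could satisfy rule 1; so word 2 is D.
If word 5 were P, no tagging could satisfy rule 2; so word 5 is V.
The only consistent sequence is: D D V P V P.
Rule-by-rule: rule 1 holds; rule 2 holds.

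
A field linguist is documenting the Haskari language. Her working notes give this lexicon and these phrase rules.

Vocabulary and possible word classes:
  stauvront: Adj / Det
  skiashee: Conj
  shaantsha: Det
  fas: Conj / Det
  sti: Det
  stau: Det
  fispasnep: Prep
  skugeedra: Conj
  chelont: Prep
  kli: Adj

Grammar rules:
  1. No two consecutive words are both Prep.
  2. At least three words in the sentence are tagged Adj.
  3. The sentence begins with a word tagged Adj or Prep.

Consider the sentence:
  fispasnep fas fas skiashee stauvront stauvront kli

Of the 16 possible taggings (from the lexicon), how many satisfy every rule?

Candidates per position — 1:fispasnep {Prep}; 2:fas {Conj,Det}; 3:fas {Conj,Det}; 4:skiashee {Conj}; 5:stauvront {Adj,Det}; 6:stauvront {Adj,Det}; 7:kli {Adj}.
There are 16 candidate sequences in total.
The sequences that satisfy every rule: Prep Conj Conj Conj Adj Adj Adj; Prep Conj Det Conj Adj Adj Adj; Prep Det Conj Conj Adj Adj Adj; Prep Det Det Conj Adj Adj Adj.
Count = 4.

4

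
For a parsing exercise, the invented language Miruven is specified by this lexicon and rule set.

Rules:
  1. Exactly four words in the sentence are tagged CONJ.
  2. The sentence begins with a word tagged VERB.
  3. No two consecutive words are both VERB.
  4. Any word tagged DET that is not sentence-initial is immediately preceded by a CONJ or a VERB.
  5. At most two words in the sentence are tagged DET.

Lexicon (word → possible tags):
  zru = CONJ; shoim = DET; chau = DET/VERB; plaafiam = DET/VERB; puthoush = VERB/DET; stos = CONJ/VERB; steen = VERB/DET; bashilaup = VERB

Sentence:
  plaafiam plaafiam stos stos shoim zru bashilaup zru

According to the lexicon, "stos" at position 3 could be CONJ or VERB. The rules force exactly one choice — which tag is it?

CONJ

Candidates per position — 1:plaafiam {DET,VERB}; 2:plaafiam {DET,VERB}; 3:stos {CONJ,VERB}; 4:stos {CONJ,VERB}; 5:shoim {DET}; 6:zru {CONJ}; 7:bashilaup {VERB}; 8:zru {CONJ}.
At position 1, choosing DET makes rule 2 impossible to satisfy; hence VERB.
At position 2, choosing VERB makes rule 3 impossible to satisfy; hence DET.
At position 3, choosing VERB makes rule 1 impossible to satisfy; hence CONJ.
At position 4, choosing VERB makes rule 1 impossible to satisfy; hence CONJ.
The only consistent sequence is: VERB DET CONJ CONJ DET CONJ VERB CONJ.
Rule-by-rule: rule 1 ok; rule 2 ok; rule 3 ok; rule 4 ok; rule 5 ok.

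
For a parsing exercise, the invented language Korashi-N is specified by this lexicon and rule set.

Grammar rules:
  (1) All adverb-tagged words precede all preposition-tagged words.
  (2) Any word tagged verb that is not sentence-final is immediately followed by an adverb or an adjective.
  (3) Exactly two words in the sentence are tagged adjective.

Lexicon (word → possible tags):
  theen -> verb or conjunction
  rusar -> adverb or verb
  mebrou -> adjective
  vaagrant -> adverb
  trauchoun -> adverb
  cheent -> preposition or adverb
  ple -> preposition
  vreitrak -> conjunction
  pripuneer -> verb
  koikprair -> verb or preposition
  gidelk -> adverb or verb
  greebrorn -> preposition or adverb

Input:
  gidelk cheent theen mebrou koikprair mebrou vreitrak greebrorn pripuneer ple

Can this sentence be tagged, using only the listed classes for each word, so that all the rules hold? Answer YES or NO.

Candidates per position — 1:gidelk {adverb,verb}; 2:cheent {preposition,adverb}; 3:theen {verb,conjunction}; 4:mebrou {adjective}; 5:koikprair {verb,preposition}; 6:mebrou {adjective}; 7:vreitrak {conjunction}; 8:greebrorn {preposition,adverb}; 9:pripuneer {verb}; 10:ple {preposition}.
Rule 2 cannot be satisfied by any choice of tags from the lexicon.
So there is no consistent tagging.

NO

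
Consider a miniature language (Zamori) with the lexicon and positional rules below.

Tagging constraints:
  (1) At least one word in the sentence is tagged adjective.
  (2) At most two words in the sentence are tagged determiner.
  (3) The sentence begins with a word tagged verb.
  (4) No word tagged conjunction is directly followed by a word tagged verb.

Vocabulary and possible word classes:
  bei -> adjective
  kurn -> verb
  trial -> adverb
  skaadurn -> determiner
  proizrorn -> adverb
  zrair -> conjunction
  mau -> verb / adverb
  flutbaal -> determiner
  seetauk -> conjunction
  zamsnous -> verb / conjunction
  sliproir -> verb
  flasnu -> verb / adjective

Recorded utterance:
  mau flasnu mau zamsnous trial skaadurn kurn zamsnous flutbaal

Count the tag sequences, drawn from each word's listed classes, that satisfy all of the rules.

8

Candidates per position — 1:mau {verb,adverb}; 2:flasnu {verb,adjective}; 3:mau {verb,adverb}; 4:zamsnous {verb,conjunction}; 5:trial {adverb}; 6:skaadurn {determiner}; 7:kurn {verb}; 8:zamsnous {verb,conjunction}; 9:flutbaal {determiner}.
There are 32 candidate sequences in total.
Checking each against the rules leaves 8 sequences.
Count = 8.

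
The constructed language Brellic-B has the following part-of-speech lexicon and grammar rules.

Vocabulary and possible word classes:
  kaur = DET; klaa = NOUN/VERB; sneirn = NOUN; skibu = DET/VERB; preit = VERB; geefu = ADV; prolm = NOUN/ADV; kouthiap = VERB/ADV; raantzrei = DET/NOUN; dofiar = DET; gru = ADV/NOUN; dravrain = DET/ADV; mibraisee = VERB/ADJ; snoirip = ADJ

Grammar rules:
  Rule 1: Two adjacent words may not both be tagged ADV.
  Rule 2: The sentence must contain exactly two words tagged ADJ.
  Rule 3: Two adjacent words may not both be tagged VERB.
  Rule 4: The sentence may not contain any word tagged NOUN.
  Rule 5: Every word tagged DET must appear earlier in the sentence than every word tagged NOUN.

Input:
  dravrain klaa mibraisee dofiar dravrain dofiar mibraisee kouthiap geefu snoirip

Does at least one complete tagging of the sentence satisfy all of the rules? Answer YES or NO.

NO

Candidates per position — 1:dravrain {DET,ADV}; 2:klaa {NOUN,VERB}; 3:mibraisee {VERB,ADJ}; 4:dofiar {DET}; 5:dravrain {DET,ADV}; 6:dofiar {DET}; 7:mibraisee {VERB,ADJ}; 8:kouthiap {VERB,ADV}; 9:geefu {ADV}; 10:snoirip {ADJ}.
Every candidate sequence violates at least one rule; no consistent tagging exists.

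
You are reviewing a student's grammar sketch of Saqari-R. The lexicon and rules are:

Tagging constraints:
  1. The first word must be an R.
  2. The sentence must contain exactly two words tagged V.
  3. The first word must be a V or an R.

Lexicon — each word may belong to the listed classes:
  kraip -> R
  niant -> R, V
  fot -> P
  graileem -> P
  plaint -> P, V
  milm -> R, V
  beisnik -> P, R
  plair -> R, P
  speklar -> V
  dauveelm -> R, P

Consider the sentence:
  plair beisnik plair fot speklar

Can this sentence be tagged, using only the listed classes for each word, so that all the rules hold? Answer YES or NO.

Candidates per position — 1:plair {R,P}; 2:beisnik {P,R}; 3:plair {R,P}; 4:fot {P}; 5:speklar {V}.
Rule 2 cannot be satisfied by any choice of tags from the lexicon.
So there is no consistent tagging.

NO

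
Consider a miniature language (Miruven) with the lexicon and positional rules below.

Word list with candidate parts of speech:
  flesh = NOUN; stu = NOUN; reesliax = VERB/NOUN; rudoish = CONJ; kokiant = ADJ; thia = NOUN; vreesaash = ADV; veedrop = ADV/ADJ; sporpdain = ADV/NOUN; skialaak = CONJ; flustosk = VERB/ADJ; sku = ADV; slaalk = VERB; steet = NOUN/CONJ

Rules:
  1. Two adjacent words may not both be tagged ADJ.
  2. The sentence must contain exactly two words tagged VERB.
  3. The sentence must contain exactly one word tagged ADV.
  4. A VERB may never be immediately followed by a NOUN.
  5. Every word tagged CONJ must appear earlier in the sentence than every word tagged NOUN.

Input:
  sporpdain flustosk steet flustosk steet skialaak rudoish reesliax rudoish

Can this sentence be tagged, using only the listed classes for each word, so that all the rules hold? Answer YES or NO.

YES

Candidates per position — 1:sporpdain {ADV,NOUN}; 2:flustosk {VERB,ADJ}; 3:steet {NOUN,CONJ}; 4:flustosk {VERB,ADJ}; 5:steet {NOUN,CONJ}; 6:skialaak {CONJ}; 7:rudoish {CONJ}; 8:reesliax {VERB,NOUN}; 9:rudoish {CONJ}.
One satisfying assignment: ADV ADJ CONJ VERB CONJ CONJ CONJ VERB CONJ.
Verifying each rule — rule 1 holds; rule 2 holds; rule 3 holds; rule 4 holds; rule 5 holds.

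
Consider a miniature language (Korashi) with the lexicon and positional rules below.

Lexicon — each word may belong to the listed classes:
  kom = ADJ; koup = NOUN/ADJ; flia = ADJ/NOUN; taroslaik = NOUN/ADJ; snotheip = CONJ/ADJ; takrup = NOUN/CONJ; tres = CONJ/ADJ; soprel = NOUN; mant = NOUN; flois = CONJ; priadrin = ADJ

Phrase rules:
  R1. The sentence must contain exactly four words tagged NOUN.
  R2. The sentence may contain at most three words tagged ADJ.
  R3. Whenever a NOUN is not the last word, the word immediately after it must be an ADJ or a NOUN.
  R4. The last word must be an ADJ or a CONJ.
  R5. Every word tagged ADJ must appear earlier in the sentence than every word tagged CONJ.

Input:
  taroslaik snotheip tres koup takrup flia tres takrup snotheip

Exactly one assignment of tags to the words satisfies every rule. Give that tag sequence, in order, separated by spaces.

NOUN ADJ ADJ NOUN NOUN NOUN ADJ CONJ CONJ

Candidates per position — 1:taroslaik {NOUN,ADJ}; 2:snotheip {CONJ,ADJ}; 3:tres {CONJ,ADJ}; 4:koup {NOUN,ADJ}; 5:takrup {NOUN,CONJ}; 6:flia {ADJ,NOUN}; 7:tres {CONJ,ADJ}; 8:takrup {NOUN,CONJ}; 9:snotheip {CONJ,ADJ}.
The remaining ambiguous positions (1, 2, 3, 4, 5, 6, 7, 8, 9) are resolved jointly — only one combination satisfies every rule.
That leaves exactly one tagging: NOUN ADJ ADJ NOUN NOUN NOUN ADJ CONJ CONJ.
Rule-by-rule: rule 1 holds; rule 2 holds; rule 3 holds; rule 4 holds; rule 5 holds.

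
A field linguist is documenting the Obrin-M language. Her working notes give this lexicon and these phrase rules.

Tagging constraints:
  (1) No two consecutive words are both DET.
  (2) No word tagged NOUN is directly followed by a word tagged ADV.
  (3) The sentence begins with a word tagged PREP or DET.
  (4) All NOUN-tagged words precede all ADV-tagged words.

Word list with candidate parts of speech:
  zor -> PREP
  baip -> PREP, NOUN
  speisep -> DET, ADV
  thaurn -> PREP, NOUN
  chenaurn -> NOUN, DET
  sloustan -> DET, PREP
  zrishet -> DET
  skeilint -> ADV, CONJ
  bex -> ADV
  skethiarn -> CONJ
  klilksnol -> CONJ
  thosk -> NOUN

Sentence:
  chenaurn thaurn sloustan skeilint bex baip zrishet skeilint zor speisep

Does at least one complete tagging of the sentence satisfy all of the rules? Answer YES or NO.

Candidates per position — 1:chenaurn {NOUN,DET}; 2:thaurn {PREP,NOUN}; 3:sloustan {DET,PREP}; 4:skeilint {ADV,CONJ}; 5:bex {ADV}; 6:baip {PREP,NOUN}; 7:zrishet {DET}; 8:skeilint {ADV,CONJ}; 9:zor {PREP}; 10:speisep {DET,ADV}.
One satisfying assignment: DET NOUN DET CONJ ADV PREP DET ADV PREP DET.
Verifying each rule — rule 1 ok; rule 2 ok; rule 3 ok; rule 4 ok.

YES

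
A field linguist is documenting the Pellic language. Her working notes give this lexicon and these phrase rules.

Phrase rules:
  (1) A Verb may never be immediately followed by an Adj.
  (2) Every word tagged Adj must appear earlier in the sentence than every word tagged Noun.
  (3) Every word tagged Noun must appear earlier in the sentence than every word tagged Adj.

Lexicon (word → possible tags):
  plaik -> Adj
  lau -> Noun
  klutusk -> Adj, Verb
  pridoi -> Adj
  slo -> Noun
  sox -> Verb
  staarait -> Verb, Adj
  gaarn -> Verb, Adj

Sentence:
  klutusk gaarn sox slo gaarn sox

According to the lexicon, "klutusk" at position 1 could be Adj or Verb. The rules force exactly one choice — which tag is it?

Verb

Candidates per position — 1:klutusk {Adj,Verb}; 2:gaarn {Verb,Adj}; 3:sox {Verb}; 4:slo {Noun}; 5:gaarn {Verb,Adj}; 6:sox {Verb}.
Word 1 cannot be Adj — rule 3 would then fail for every completion. It is Verb.
Word 2 cannot be Adj — rule 1 would then fail for every completion. It is Verb.
Word 5 cannot be Adj — rule 2 would then fail for every completion. It is Verb.
The only consistent sequence is: Verb Verb Verb Noun Verb Verb.
Rule-by-rule: rule 1 ✓; rule 2 ✓; rule 3 ✓.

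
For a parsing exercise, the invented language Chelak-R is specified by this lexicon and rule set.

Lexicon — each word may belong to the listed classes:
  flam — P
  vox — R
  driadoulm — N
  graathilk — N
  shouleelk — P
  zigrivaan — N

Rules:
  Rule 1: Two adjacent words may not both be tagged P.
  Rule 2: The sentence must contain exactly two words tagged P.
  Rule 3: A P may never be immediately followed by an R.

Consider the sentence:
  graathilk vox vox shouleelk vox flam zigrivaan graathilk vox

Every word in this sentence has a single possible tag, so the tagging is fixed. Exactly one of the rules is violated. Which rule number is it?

3

Fixed tagging: N R R P R P N N R.
Checking each rule: R1 ok, R2 ok, R3 fails.
Only rule 3 fails.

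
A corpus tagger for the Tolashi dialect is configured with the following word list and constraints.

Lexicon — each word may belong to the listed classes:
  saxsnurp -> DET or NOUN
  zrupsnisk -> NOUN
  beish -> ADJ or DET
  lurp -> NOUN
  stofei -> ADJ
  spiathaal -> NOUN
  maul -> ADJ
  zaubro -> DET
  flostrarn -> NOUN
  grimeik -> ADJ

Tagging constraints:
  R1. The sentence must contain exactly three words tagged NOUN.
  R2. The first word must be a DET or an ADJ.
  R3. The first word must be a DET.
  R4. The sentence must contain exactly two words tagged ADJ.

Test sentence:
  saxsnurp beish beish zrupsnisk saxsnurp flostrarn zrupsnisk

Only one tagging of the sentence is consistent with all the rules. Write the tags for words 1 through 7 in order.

Candidates per position — 1:saxsnurp {DET,NOUN}; 2:beish {ADJ,DET}; 3:beish {ADJ,DET}; 4:zrupsnisk {NOUN}; 5:saxsnurp {DET,NOUN}; 6:flostrarn {NOUN}; 7:zrupsnisk {NOUN}.
At position 1, choosing NOUN makes rule 1 impossible to satisfy; hence DET.
At position 2, choosing DET makes rule 4 impossible to satisfy; hence ADJ.
At position 3, choosing DET makes rule 4 impossible to satisfy; hence ADJ.
At position 5, choosing NOUN makes rule 1 impossible to satisfy; hence DET.
So the tagging must be: DET ADJ ADJ NOUN DET NOUN NOUN.
Rule-by-rule: rule 1 ok; rule 2 ok; rule 3 ok; rule 4 ok.

DET ADJ ADJ NOUN DET NOUN NOUN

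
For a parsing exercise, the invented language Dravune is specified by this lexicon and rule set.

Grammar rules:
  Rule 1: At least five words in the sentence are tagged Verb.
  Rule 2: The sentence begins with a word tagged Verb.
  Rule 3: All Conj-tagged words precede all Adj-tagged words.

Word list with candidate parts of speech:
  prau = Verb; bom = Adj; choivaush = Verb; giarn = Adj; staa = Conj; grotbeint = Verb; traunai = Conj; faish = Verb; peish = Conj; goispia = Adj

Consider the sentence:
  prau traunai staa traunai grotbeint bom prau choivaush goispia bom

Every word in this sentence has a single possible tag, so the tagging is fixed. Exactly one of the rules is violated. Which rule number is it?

1

Fixed tagging: Verb Conj Conj Conj Verb Adj Verb Verb Adj Adj.
Checking each rule: R1 fails, R2 ok, R3 ok.
Only rule 1 fails.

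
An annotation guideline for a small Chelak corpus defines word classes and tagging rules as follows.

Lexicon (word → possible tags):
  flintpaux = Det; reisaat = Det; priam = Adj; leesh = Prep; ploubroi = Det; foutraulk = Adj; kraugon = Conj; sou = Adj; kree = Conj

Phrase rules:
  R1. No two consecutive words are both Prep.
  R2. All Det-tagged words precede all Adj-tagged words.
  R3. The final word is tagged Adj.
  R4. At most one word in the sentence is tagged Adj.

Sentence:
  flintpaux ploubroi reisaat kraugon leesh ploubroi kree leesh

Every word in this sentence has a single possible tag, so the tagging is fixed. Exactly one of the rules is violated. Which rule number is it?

Fixed tagging: Det Det Det Conj Prep Det Conj Prep.
Applying the rules: R1 holds, R2 holds, R3 violated, R4 holds.
Only rule 3 fails.

3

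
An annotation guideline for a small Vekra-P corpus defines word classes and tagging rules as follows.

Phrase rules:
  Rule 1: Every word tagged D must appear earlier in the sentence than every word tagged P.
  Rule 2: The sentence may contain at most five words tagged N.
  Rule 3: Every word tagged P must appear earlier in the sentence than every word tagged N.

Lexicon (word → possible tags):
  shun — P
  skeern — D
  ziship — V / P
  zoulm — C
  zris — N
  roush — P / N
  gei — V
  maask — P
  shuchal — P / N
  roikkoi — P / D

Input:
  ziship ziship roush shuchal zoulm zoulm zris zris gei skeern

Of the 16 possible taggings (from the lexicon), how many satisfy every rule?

Candidates per position — 1:ziship {V,P}; 2:ziship {V,P}; 3:roush {P,N}; 4:shuchal {P,N}; 5:zoulm {C}; 6:zoulm {C}; 7:zris {N}; 8:zris {N}; 9:gei {V}; 10:skeern {D}.
There are 16 candidate sequences in total.
The sequences that satisfy every rule: V V N N C C N N V D.
Count = 1.

1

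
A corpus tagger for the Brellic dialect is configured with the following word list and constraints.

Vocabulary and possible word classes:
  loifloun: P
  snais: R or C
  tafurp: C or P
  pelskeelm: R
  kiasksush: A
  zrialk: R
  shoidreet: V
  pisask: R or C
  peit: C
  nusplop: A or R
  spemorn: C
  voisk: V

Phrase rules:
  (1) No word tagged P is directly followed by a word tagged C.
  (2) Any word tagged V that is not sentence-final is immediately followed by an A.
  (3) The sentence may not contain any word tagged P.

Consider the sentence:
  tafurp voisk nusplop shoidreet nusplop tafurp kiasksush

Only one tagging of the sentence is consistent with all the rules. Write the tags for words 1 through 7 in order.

C V A V A C A

Candidates per position — 1:tafurp {C,P}; 2:voisk {V}; 3:nusplop {A,R}; 4:shoidreet {V}; 5:nusplop {A,R}; 6:tafurp {C,P}; 7:kiasksush {A}.
If word 1 were P, no tagging could satisfy rule 3; so word 1 is C.
If word 3 were R, no tagging could satisfy rule 2; so word 3 is A.
If word 5 were R, no tagging could satisfy rule 2; so word 5 is A.
If word 6 were P, no tagging could satisfy rule 3; so word 6 is C.
That leaves exactly one tagging: C V A V A C A.
Check: rule 1 satisfied; rule 2 satisfied; rule 3 satisfied.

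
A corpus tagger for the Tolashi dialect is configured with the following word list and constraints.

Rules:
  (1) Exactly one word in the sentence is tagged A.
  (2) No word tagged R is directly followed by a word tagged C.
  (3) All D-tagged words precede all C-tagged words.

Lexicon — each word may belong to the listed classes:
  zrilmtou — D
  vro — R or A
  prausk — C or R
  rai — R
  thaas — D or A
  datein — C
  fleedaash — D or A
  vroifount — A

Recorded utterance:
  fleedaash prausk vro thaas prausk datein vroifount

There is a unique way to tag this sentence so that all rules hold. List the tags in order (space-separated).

D R R D C C A

Candidates per position — 1:fleedaash {D,A}; 2:prausk {C,R}; 3:vro {R,A}; 4:thaas {D,A}; 5:prausk {C,R}; 6:datein {C}; 7:vroifount {A}.
If word 1 were A, no tagging could satisfy rule 1; so word 1 is D.
If word 3 were A, no tagging could satisfy rule 1; so word 3 is R.
If word 4 were A, no tagging could satisfy rule 1; so word 4 is D.
If word 5 were R, no tagging could satisfy rule 2; so word 5 is C.
If word 2 were C, no tagging could satisfy rule 3; so word 2 is R.
The unique satisfying tagging is: D R R D C C A.
Rule-by-rule: rule 1 satisfied; rule 2 satisfied; rule 3 satisfied.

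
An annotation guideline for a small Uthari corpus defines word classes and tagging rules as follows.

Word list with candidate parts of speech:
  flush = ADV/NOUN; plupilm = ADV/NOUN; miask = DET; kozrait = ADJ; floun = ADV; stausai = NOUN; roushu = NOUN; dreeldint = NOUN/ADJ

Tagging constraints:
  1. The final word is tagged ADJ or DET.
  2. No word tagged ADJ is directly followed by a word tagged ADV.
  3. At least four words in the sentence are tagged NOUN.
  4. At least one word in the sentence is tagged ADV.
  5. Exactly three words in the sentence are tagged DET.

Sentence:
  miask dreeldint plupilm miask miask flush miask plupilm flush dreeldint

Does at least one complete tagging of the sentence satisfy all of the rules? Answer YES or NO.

Candidates per position — 1:miask {DET}; 2:dreeldint {NOUN,ADJ}; 3:plupilm {ADV,NOUN}; 4:miask {DET}; 5:miask {DET}; 6:flush {ADV,NOUN}; 7:miask {DET}; 8:plupilm {ADV,NOUN}; 9:flush {ADV,NOUN}; 10:dreeldint {NOUN,ADJ}.
Rule 5 cannot be satisfied by any choice of tags from the lexicon.
So there is no consistent tagging.

NO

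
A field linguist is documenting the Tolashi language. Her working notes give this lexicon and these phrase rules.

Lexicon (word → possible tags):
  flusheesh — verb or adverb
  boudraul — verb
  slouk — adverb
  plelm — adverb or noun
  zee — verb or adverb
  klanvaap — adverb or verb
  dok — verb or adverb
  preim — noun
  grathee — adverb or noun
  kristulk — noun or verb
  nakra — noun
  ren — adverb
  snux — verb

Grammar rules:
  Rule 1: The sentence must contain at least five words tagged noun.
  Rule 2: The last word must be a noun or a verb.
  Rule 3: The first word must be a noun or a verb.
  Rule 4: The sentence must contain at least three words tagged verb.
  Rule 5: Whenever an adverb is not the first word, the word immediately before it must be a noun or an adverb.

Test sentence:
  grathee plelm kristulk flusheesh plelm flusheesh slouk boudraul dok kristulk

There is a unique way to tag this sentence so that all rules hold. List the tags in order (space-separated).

noun noun noun verb noun adverb adverb verb verb noun

Candidates per position — 1:grathee {adverb,noun}; 2:plelm {adverb,noun}; 3:kristulk {noun,verb}; 4:flusheesh {verb,adverb}; 5:plelm {adverb,noun}; 6:flusheesh {verb,adverb}; 7:slouk {adverb}; 8:boudraul {verb}; 9:dok {verb,adverb}; 10:kristulk {noun,verb}.
If word 1 were adverb, no tagging could satisfy rule 1; so word 1 is noun.
If word 2 were adverb, no tagging could satisfy rule 1; so word 2 is noun.
If word 3 were verb, no tagging could satisfy rule 1; so word 3 is noun.
If word 5 were adverb, no tagging could satisfy rule 1; so word 5 is noun.
If word 6 were verb, no tagging could satisfy rule 5; so word 6 is adverb.
If word 9 were adverb, no tagging could satisfy rule 5; so word 9 is verb.
If word 10 were verb, no tagging could satisfy rule 1; so word 10 is noun.
If word 4 were adverb, no tagging could satisfy rule 4; so word 4 is verb.
The only consistent sequence is: noun noun noun verb noun adverb adverb verb verb noun.
Verifying each rule — rule 1 ✓; rule 2 ✓; rule 3 ✓; rule 4 ✓; rule 5 ✓.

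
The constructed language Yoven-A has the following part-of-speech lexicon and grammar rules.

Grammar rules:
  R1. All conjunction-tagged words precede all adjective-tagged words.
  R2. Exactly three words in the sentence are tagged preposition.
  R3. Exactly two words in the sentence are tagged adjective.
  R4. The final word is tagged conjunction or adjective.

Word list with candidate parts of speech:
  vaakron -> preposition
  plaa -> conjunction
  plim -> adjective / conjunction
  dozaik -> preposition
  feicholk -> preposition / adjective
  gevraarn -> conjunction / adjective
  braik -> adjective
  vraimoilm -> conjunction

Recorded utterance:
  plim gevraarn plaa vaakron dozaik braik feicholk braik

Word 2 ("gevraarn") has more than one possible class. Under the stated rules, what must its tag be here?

Candidates per position — 1:plim {adjective,conjunction}; 2:gevraarn {conjunction,adjective}; 3:plaa {conjunction}; 4:vaakron {preposition}; 5:dozaik {preposition}; 6:braik {adjective}; 7:feicholk {preposition,adjective}; 8:braik {adjective}.
At position 1, choosing adjective makes rule 1 impossible to satisfy; hence conjunction.
At position 2, choosing adjective makes rule 1 impossible to satisfy; hence conjunction.
At position 7, choosing adjective makes rule 2 impossible to satisfy; hence preposition.
That leaves exactly one tagging: conjunction conjunction conjunction preposition preposition adjective preposition adjective.
Check: rule 1 ✓; rule 2 ✓; rule 3 ✓; rule 4 ✓.

conjunction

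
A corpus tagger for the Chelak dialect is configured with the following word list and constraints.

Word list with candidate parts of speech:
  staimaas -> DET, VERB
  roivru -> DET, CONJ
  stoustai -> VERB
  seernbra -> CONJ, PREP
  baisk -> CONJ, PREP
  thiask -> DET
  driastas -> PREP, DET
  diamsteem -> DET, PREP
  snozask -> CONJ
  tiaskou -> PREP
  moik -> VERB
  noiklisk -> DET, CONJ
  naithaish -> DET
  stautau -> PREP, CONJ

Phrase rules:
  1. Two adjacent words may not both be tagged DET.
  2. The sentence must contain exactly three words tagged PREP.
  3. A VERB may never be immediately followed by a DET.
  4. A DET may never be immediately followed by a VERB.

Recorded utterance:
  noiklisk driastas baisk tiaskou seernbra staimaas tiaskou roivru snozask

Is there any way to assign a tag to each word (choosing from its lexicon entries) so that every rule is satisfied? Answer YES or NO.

YES

Candidates per position — 1:noiklisk {DET,CONJ}; 2:driastas {PREP,DET}; 3:baisk {CONJ,PREP}; 4:tiaskou {PREP}; 5:seernbra {CONJ,PREP}; 6:staimaas {DET,VERB}; 7:tiaskou {PREP}; 8:roivru {DET,CONJ}; 9:snozask {CONJ}.
One satisfying assignment: CONJ PREP CONJ PREP CONJ VERB PREP DET CONJ.
Rule-by-rule: rule 1 ok; rule 2 ok; rule 3 ok; rule 4 ok.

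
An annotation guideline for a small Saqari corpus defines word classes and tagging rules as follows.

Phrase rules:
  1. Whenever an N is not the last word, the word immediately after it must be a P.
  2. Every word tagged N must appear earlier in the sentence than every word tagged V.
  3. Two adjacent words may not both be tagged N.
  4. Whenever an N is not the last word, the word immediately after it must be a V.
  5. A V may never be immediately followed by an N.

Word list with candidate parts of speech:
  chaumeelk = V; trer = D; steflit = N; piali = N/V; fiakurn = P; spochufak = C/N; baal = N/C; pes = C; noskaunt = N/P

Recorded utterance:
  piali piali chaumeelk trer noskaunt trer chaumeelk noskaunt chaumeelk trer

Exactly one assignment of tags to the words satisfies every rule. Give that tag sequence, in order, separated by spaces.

Candidates per position — 1:piali {N,V}; 2:piali {N,V}; 3:chaumeelk {V}; 4:trer {D}; 5:noskaunt {N,P}; 6:trer {D}; 7:chaumeelk {V}; 8:noskaunt {N,P}; 9:chaumeelk {V}; 10:trer {D}.
At position 1, choosing N makes rule 1 impossible to satisfy; hence V.
At position 2, choosing N makes rule 1 impossible to satisfy; hence V.
At position 5, choosing N makes rule 1 impossible to satisfy; hence P.
At position 8, choosing N makes rule 1 impossible to satisfy; hence P.
The only consistent sequence is: V V V D P D V P V D.
Check: rule 1 holds; rule 2 holds; rule 3 holds; rule 4 holds; rule 5 holds.

V V V D P D V P V D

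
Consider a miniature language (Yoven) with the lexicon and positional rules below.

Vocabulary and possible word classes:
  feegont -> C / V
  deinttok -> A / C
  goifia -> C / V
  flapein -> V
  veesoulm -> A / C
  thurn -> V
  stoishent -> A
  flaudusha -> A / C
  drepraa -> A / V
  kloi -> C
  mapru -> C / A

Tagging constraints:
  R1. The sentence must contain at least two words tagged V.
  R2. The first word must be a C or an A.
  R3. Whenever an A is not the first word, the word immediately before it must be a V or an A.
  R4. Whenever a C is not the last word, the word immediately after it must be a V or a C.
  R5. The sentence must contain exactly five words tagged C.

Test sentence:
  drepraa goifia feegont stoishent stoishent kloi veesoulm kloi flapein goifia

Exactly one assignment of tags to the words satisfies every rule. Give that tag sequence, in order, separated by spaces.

A C V A A C C C V C

Candidates per position — 1:drepraa {A,V}; 2:goifia {C,V}; 3:feegont {C,V}; 4:stoishent {A}; 5:stoishent {A}; 6:kloi {C}; 7:veesoulm {A,C}; 8:kloi {C}; 9:flapein {V}; 10:goifia {C,V}.
If word 1 were V, no tagging could satisfy rule 2; so word 1 is A.
If word 3 were C, no tagging could satisfy rule 3; so word 3 is V.
If word 7 were A, no tagging could satisfy rule 3; so word 7 is C.
If word 10 were V, no tagging could satisfy rule 5; so word 10 is C.
If word 2 were V, no tagging could satisfy rule 5; so word 2 is C.
The unique satisfying tagging is: A C V A A C C C V C.
Check: rule 1 holds; rule 2 holds; rule 3 holds; rule 4 holds; rule 5 holds.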